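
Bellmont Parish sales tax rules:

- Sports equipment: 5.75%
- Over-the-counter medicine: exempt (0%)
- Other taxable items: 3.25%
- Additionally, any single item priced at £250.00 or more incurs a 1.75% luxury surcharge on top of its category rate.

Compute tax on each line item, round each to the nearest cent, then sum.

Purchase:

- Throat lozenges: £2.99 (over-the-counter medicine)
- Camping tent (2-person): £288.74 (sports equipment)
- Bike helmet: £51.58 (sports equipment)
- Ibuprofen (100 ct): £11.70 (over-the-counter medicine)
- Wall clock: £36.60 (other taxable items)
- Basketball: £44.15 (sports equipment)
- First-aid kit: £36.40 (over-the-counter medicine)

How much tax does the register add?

Throat lozenges £2.99: over-the-counter medicine → 0% → £0.00
Camping tent (2-person) £288.74: sports equipment → 5.75% + 1.75% surcharge = 7.5% → £21.66
Bike helmet £51.58: sports equipment → 5.75% → £2.97
Ibuprofen (100 ct) £11.70: over-the-counter medicine → 0% → £0.00
Wall clock £36.60: other taxable items → 3.25% → £1.19
Basketball £44.15: sports equipment → 5.75% → £2.54
First-aid kit £36.40: over-the-counter medicine → 0% → £0.00
Total tax = £21.66 + £2.97 + £1.19 + £2.54 = £28.36

£28.36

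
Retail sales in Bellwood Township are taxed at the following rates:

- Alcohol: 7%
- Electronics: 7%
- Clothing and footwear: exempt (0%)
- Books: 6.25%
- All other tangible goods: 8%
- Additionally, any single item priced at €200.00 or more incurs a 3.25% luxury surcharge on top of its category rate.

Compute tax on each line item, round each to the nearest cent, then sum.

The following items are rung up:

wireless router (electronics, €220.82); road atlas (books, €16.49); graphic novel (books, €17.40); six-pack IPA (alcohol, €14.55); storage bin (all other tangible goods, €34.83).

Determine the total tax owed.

Wireless router €220.82: electronics → 7% + 3.25% surcharge = 10.25% → €22.63
Road atlas €16.49: books → 6.25% → €1.03
Graphic novel €17.40: books → 6.25% → €1.09
Six-pack IPA €14.55: alcohol → 7% → €1.02
Storage bin €34.83: all other tangible goods → 8% → €2.79
Total tax = €22.63 + €1.03 + €1.09 + €1.02 + €2.79 = €28.56

€28.56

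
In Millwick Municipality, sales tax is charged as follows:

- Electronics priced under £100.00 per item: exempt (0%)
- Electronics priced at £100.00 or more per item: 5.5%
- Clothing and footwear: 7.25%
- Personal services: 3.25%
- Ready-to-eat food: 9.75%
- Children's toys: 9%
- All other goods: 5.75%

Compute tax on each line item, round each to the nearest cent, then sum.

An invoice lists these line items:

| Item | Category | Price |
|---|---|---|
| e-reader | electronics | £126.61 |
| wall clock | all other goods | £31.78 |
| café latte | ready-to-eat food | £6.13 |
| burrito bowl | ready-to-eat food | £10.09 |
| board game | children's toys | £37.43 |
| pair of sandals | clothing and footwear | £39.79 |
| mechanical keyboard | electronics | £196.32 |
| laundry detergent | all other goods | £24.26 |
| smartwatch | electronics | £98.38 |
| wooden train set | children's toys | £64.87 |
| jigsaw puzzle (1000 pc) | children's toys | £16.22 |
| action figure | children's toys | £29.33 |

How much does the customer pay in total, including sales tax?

£719.96

E-reader £126.61: electronics, £100.00 or more → 5.5% → £6.96
Wall clock £31.78: all other goods → 5.75% → £1.83
Café latte £6.13: ready-to-eat food → 9.75% → £0.60
Burrito bowl £10.09: ready-to-eat food → 9.75% → £0.98
Board game £37.43: children's toys → 9% → £3.37
Pair of sandals £39.79: clothing and footwear → 7.25% → £2.88
Mechanical keyboard £196.32: electronics, £100.00 or more → 5.5% → £10.80
Laundry detergent £24.26: all other goods → 5.75% → £1.39
Smartwatch £98.38: electronics, under £100.00 → 0% → £0.00
Wooden train set £64.87: children's toys → 9% → £5.84
Jigsaw puzzle (1000 pc) £16.22: children's toys → 9% → £1.46
Action figure £29.33: children's toys → 9% → £2.64
Subtotal = £681.21; tax = £38.75; total due = £719.96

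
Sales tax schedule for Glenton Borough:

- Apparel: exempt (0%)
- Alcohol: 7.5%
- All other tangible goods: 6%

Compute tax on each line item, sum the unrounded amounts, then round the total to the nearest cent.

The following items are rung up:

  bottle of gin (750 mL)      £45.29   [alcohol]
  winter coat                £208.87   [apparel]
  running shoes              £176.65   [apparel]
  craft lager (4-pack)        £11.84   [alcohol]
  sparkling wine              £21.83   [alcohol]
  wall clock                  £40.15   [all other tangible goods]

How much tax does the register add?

Bottle of gin (750 mL) £45.29: alcohol → 7.5% → £3.39675
Winter coat £208.87: apparel → 0% → £0.00
Running shoes £176.65: apparel → 0% → £0.00
Craft lager (4-pack) £11.84: alcohol → 7.5% → £0.888
Sparkling wine £21.83: alcohol → 7.5% → £1.63725
Wall clock £40.15: all other tangible goods → 6% → £2.409
Unrounded tax sum = £8.331 → £8.33

£8.33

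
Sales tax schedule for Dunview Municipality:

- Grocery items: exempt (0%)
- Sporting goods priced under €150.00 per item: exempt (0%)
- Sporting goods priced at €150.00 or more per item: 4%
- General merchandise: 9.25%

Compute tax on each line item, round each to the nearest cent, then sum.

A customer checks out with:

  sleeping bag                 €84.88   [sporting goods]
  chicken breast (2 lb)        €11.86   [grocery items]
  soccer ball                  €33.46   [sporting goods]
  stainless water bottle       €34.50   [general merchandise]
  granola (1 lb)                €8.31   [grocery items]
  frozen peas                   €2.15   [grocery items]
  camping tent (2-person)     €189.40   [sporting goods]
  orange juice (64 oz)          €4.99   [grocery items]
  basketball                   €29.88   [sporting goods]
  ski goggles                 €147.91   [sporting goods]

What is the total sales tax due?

€10.77

Sleeping bag €84.88: sporting goods, under €150.00 → 0% → €0.00
Chicken breast (2 lb) €11.86: grocery items → 0% → €0.00
Soccer ball €33.46: sporting goods, under €150.00 → 0% → €0.00
Stainless water bottle €34.50: general merchandise → 9.25% → €3.19
Granola (1 lb) €8.31: grocery items → 0% → €0.00
Frozen peas €2.15: grocery items → 0% → €0.00
Camping tent (2-person) €189.40: sporting goods, €150.00 or more → 4% → €7.58
Orange juice (64 oz) €4.99: grocery items → 0% → €0.00
Basketball €29.88: sporting goods, under €150.00 → 0% → €0.00
Ski goggles €147.91: sporting goods, under €150.00 → 0% → €0.00
Total tax = €3.19 + €7.58 = €10.77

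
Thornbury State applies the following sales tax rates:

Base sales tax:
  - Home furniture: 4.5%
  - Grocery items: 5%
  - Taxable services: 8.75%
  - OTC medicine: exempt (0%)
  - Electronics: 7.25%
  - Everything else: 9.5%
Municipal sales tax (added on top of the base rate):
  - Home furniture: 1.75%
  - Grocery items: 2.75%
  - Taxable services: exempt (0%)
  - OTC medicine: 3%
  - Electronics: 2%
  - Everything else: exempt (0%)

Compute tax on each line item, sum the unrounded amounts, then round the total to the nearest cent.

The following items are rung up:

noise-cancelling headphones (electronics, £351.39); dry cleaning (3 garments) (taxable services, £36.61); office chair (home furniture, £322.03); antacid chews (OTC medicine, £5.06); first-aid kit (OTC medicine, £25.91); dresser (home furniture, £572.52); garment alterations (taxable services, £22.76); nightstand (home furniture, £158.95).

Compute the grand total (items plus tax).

£1599.70

Noise-cancelling headphones £351.39: electronics → 7.25% + 2% municipal = 9.25% → £32.503575
Dry cleaning (3 garments) £36.61: taxable services → 8.75% + 0% municipal = 8.75% → £3.203375
Office chair £322.03: home furniture → 4.5% + 1.75% municipal = 6.25% → £20.126875
Antacid chews £5.06: OTC medicine → 0% + 3% municipal = 3% → £0.1518
First-aid kit £25.91: OTC medicine → 0% + 3% municipal = 3% → £0.7773
Dresser £572.52: home furniture → 4.5% + 1.75% municipal = 6.25% → £35.7825
Garment alterations £22.76: taxable services → 8.75% + 0% municipal = 8.75% → £1.9915
Nightstand £158.95: home furniture → 4.5% + 1.75% municipal = 6.25% → £9.934375
Subtotal = £1495.23; unrounded tax = £104.4713 → £104.47; total due = £1599.70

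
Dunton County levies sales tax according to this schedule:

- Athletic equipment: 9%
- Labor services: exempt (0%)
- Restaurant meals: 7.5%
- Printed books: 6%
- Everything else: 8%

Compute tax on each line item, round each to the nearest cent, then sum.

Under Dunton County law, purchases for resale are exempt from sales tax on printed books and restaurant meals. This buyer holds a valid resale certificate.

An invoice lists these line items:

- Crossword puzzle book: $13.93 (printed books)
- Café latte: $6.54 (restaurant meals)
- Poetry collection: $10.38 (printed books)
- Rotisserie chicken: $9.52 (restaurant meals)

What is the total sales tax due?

$0.00

Crossword puzzle book $13.93: printed books, buyer-exempt → 0% → $0.00
Café latte $6.54: restaurant meals, buyer-exempt → 0% → $0.00
Poetry collection $10.38: printed books, buyer-exempt → 0% → $0.00
Rotisserie chicken $9.52: restaurant meals, buyer-exempt → 0% → $0.00
Total tax = $0.00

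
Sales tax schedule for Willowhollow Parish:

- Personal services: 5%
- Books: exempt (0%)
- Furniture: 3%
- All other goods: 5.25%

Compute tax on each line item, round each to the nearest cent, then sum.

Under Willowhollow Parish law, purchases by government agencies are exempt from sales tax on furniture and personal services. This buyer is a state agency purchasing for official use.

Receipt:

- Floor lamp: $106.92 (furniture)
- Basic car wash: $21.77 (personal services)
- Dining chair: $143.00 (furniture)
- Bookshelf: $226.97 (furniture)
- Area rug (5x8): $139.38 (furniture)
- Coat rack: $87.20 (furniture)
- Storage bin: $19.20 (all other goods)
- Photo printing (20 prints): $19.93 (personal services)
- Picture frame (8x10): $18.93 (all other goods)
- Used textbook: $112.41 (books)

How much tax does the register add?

Floor lamp $106.92: furniture, buyer-exempt → 0% → $0.00
Basic car wash $21.77: personal services, buyer-exempt → 0% → $0.00
Dining chair $143.00: furniture, buyer-exempt → 0% → $0.00
Bookshelf $226.97: furniture, buyer-exempt → 0% → $0.00
Area rug (5x8) $139.38: furniture, buyer-exempt → 0% → $0.00
Coat rack $87.20: furniture, buyer-exempt → 0% → $0.00
Storage bin $19.20: all other goods → 5.25% → $1.01
Photo printing (20 prints) $19.93: personal services, buyer-exempt → 0% → $0.00
Picture frame (8x10) $18.93: all other goods → 5.25% → $0.99
Used textbook $112.41: books → 0% → $0.00
Total tax = $1.01 + $0.99 = $2.00

$2.00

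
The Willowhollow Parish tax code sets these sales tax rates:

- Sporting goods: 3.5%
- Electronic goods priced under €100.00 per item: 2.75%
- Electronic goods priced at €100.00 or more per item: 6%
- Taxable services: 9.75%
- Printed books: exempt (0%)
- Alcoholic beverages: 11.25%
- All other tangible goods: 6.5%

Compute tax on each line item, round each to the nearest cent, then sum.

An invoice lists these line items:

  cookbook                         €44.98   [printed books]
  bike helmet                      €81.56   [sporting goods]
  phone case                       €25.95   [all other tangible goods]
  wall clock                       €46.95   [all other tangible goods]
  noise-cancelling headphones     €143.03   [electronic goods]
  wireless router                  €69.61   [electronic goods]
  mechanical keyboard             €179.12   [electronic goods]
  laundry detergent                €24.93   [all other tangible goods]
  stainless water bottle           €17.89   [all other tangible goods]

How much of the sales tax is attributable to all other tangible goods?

Phone case €25.95: all other tangible goods → 6.5% → €1.69
Wall clock €46.95: all other tangible goods → 6.5% → €3.05
Laundry detergent €24.93: all other tangible goods → 6.5% → €1.62
Stainless water bottle €17.89: all other tangible goods → 6.5% → €1.16
Tax on all other tangible goods = €1.69 + €3.05 + €1.62 + €1.16 = €7.52

€7.52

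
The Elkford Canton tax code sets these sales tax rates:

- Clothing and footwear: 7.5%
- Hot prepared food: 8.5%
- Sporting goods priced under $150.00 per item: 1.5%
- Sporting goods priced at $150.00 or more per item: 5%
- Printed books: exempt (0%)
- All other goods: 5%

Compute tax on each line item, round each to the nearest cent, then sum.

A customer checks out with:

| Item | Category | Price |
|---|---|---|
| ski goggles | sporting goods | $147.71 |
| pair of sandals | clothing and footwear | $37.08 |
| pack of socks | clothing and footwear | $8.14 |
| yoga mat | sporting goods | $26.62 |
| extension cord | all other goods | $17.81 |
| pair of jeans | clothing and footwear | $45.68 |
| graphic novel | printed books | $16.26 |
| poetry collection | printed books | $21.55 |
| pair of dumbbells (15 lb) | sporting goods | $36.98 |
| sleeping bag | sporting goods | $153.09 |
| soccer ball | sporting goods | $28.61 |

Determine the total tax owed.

Ski goggles $147.71: sporting goods, under $150.00 → 1.5% → $2.22
Pair of sandals $37.08: clothing and footwear → 7.5% → $2.78
Pack of socks $8.14: clothing and footwear → 7.5% → $0.61
Yoga mat $26.62: sporting goods, under $150.00 → 1.5% → $0.40
Extension cord $17.81: all other goods → 5% → $0.89
Pair of jeans $45.68: clothing and footwear → 7.5% → $3.43
Graphic novel $16.26: printed books → 0% → $0.00
Poetry collection $21.55: printed books → 0% → $0.00
Pair of dumbbells (15 lb) $36.98: sporting goods, under $150.00 → 1.5% → $0.55
Sleeping bag $153.09: sporting goods, $150.00 or more → 5% → $7.65
Soccer ball $28.61: sporting goods, under $150.00 → 1.5% → $0.43
Total tax = $2.22 + $2.78 + $0.61 + $0.40 + $0.89 + $3.43 + $0.55 + $7.65 + $0.43 = $18.96

$18.96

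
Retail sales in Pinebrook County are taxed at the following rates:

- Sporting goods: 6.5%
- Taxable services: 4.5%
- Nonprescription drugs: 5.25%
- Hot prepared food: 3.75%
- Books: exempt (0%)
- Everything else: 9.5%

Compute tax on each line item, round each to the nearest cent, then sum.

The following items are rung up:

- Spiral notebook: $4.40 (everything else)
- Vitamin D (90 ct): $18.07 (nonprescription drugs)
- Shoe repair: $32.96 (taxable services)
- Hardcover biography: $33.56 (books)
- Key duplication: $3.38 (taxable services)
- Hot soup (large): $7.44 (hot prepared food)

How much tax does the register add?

Spiral notebook $4.40: everything else → 9.5% → $0.42
Vitamin D (90 ct) $18.07: nonprescription drugs → 5.25% → $0.95
Shoe repair $32.96: taxable services → 4.5% → $1.48
Hardcover biography $33.56: books → 0% → $0.00
Key duplication $3.38: taxable services → 4.5% → $0.15
Hot soup (large) $7.44: hot prepared food → 3.75% → $0.28
Total tax = $0.42 + $0.95 + $1.48 + $0.15 + $0.28 = $3.28

$3.28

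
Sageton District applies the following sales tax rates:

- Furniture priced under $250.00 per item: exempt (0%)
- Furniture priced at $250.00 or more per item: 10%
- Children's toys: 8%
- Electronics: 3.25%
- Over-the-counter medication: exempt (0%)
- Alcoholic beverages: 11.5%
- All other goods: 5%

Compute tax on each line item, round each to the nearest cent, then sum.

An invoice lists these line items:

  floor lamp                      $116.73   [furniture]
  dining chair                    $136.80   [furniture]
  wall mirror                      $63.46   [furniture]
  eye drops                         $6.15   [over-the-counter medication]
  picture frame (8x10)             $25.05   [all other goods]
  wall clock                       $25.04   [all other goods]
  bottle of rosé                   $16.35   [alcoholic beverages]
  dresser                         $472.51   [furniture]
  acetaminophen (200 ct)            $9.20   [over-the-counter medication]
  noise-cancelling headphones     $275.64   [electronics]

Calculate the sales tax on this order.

$60.59

Floor lamp $116.73: furniture, under $250.00 → 0% → $0.00
Dining chair $136.80: furniture, under $250.00 → 0% → $0.00
Wall mirror $63.46: furniture, under $250.00 → 0% → $0.00
Eye drops $6.15: over-the-counter medication → 0% → $0.00
Picture frame (8x10) $25.05: all other goods → 5% → $1.25
Wall clock $25.04: all other goods → 5% → $1.25
Bottle of rosé $16.35: alcoholic beverages → 11.5% → $1.88
Dresser $472.51: furniture, $250.00 or more → 10% → $47.25
Acetaminophen (200 ct) $9.20: over-the-counter medication → 0% → $0.00
Noise-cancelling headphones $275.64: electronics → 3.25% → $8.96
Total tax = $1.25 + $1.25 + $1.88 + $47.25 + $8.96 = $60.59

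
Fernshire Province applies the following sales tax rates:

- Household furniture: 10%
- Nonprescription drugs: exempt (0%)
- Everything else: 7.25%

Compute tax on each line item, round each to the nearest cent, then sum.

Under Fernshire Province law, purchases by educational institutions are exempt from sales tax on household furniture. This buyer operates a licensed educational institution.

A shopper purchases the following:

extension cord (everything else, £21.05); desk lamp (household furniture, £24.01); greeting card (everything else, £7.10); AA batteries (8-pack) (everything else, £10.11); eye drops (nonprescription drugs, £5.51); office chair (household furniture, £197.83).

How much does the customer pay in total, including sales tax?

£268.38

Extension cord £21.05: everything else → 7.25% → £1.53
Desk lamp £24.01: household furniture, buyer-exempt → 0% → £0.00
Greeting card £7.10: everything else → 7.25% → £0.51
AA batteries (8-pack) £10.11: everything else → 7.25% → £0.73
Eye drops £5.51: nonprescription drugs → 0% → £0.00
Office chair £197.83: household furniture, buyer-exempt → 0% → £0.00
Subtotal = £265.61; tax = £2.77; total due = £268.38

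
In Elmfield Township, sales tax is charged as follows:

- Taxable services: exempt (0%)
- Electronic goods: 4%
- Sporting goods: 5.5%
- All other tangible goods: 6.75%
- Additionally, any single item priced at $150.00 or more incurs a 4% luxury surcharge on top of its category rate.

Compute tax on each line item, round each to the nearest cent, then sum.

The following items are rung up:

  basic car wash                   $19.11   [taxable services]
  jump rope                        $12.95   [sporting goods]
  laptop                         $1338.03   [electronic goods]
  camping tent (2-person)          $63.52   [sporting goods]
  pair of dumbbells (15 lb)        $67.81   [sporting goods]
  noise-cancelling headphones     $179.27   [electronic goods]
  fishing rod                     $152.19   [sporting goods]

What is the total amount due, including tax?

Basic car wash $19.11: taxable services → 0% → $0.00
Jump rope $12.95: sporting goods → 5.5% → $0.71
Laptop $1338.03: electronic goods → 4% + 4% surcharge = 8% → $107.04
Camping tent (2-person) $63.52: sporting goods → 5.5% → $3.49
Pair of dumbbells (15 lb) $67.81: sporting goods → 5.5% → $3.73
Noise-cancelling headphones $179.27: electronic goods → 4% + 4% surcharge = 8% → $14.34
Fishing rod $152.19: sporting goods → 5.5% + 4% surcharge = 9.5% → $14.46
Subtotal = $1832.88; tax = $143.77; total due = $1976.65

$1976.65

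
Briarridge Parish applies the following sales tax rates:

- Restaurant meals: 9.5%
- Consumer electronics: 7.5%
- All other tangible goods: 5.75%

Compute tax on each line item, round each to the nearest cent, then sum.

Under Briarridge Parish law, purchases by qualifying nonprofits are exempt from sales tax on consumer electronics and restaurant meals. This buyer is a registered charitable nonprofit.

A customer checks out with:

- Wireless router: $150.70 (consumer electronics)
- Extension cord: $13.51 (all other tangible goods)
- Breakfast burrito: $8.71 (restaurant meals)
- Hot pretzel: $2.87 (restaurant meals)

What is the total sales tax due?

Wireless router $150.70: consumer electronics, buyer-exempt → 0% → $0.00
Extension cord $13.51: all other tangible goods → 5.75% → $0.78
Breakfast burrito $8.71: restaurant meals, buyer-exempt → 0% → $0.00
Hot pretzel $2.87: restaurant meals, buyer-exempt → 0% → $0.00
Total tax = $0.78

$0.78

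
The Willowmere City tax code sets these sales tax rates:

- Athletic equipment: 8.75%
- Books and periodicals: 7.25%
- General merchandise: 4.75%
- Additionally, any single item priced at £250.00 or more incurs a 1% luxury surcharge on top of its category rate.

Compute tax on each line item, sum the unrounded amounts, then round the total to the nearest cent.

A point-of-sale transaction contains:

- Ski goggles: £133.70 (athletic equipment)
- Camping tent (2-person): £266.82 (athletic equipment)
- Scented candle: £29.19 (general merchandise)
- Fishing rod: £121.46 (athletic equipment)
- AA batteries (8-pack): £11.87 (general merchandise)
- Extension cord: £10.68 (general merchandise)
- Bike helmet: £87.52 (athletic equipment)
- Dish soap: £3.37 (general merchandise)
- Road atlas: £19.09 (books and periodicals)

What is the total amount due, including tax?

£743.70

Ski goggles £133.70: athletic equipment → 8.75% → £11.69875
Camping tent (2-person) £266.82: athletic equipment → 8.75% + 1% surcharge = 9.75% → £26.01495
Scented candle £29.19: general merchandise → 4.75% → £1.386525
Fishing rod £121.46: athletic equipment → 8.75% → £10.62775
AA batteries (8-pack) £11.87: general merchandise → 4.75% → £0.563825
Extension cord £10.68: general merchandise → 4.75% → £0.5073
Bike helmet £87.52: athletic equipment → 8.75% → £7.658
Dish soap £3.37: general merchandise → 4.75% → £0.160075
Road atlas £19.09: books and periodicals → 7.25% → £1.384025
Subtotal = £683.70; unrounded tax = £60.0012 → £60.00; total due = £743.70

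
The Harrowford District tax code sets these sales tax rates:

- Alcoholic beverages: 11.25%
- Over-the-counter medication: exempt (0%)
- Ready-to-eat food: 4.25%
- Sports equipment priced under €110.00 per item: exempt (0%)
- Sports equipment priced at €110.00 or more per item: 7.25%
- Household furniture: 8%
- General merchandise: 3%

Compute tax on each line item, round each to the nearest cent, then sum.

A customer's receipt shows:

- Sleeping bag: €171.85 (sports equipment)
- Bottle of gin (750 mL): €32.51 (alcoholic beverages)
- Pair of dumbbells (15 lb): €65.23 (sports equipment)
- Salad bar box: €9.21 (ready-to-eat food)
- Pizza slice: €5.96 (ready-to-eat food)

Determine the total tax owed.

€16.76

Sleeping bag €171.85: sports equipment, €110.00 or more → 7.25% → €12.46
Bottle of gin (750 mL) €32.51: alcoholic beverages → 11.25% → €3.66
Pair of dumbbells (15 lb) €65.23: sports equipment, under €110.00 → 0% → €0.00
Salad bar box €9.21: ready-to-eat food → 4.25% → €0.39
Pizza slice €5.96: ready-to-eat food → 4.25% → €0.25
Total tax = €12.46 + €3.66 + €0.39 + €0.25 = €16.76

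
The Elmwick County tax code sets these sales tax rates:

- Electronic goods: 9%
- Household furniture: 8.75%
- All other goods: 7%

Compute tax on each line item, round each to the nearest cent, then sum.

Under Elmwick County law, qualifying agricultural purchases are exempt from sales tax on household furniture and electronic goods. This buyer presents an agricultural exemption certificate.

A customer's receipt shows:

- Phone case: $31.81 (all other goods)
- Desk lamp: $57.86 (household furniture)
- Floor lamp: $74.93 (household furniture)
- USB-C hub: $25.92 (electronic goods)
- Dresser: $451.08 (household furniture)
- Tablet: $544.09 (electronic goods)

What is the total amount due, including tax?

Phone case $31.81: all other goods → 7% → $2.23
Desk lamp $57.86: household furniture, buyer-exempt → 0% → $0.00
Floor lamp $74.93: household furniture, buyer-exempt → 0% → $0.00
USB-C hub $25.92: electronic goods, buyer-exempt → 0% → $0.00
Dresser $451.08: household furniture, buyer-exempt → 0% → $0.00
Tablet $544.09: electronic goods, buyer-exempt → 0% → $0.00
Subtotal = $1185.69; tax = $2.23; total due = $1187.92

$1187.92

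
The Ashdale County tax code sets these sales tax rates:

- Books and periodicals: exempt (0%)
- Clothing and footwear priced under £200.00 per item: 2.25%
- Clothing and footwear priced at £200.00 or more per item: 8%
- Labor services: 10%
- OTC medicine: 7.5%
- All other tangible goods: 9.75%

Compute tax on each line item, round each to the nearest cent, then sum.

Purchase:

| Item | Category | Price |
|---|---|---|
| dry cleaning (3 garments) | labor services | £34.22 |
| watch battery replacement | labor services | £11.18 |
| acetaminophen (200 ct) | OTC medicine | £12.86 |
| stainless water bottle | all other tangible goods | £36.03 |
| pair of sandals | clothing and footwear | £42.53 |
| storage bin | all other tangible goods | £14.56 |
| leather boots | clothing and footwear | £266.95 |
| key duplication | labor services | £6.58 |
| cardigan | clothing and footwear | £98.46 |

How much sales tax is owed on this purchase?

£35.63

Dry cleaning (3 garments) £34.22: labor services → 10% → £3.42
Watch battery replacement £11.18: labor services → 10% → £1.12
Acetaminophen (200 ct) £12.86: OTC medicine → 7.5% → £0.96
Stainless water bottle £36.03: all other tangible goods → 9.75% → £3.51
Pair of sandals £42.53: clothing and footwear, under £200.00 → 2.25% → £0.96
Storage bin £14.56: all other tangible goods → 9.75% → £1.42
Leather boots £266.95: clothing and footwear, £200.00 or more → 8% → £21.36
Key duplication £6.58: labor services → 10% → £0.66
Cardigan £98.46: clothing and footwear, under £200.00 → 2.25% → £2.22
Total tax = £3.42 + £1.12 + £0.96 + £3.51 + £0.96 + £1.42 + £21.36 + £0.66 + £2.22 = £35.63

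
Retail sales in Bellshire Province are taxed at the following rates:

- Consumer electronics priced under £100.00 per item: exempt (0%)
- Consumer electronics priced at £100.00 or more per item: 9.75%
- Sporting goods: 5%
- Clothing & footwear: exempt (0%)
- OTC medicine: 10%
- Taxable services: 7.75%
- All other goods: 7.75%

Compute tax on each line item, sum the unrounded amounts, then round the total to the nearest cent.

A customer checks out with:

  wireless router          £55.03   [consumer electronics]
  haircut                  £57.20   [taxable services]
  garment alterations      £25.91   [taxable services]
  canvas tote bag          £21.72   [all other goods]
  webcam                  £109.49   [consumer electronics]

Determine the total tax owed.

£18.80

Wireless router £55.03: consumer electronics, under £100.00 → 0% → £0.00
Haircut £57.20: taxable services → 7.75% → £4.433
Garment alterations £25.91: taxable services → 7.75% → £2.008025
Canvas tote bag £21.72: all other goods → 7.75% → £1.6833
Webcam £109.49: consumer electronics, £100.00 or more → 9.75% → £10.675275
Unrounded tax sum = £18.7996 → £18.80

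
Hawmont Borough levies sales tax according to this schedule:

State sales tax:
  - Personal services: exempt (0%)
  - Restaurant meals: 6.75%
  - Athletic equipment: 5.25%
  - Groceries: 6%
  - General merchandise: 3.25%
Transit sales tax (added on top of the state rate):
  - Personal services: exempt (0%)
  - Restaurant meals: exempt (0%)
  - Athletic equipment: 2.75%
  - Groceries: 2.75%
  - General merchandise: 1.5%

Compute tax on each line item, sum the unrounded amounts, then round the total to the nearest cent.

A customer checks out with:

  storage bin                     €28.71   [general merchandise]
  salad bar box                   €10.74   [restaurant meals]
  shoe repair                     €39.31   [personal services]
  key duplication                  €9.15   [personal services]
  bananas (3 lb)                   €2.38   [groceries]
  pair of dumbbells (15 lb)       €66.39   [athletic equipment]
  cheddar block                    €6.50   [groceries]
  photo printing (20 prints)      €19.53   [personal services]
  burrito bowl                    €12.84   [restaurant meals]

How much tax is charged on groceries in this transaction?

€0.78

Bananas (3 lb) €2.38: groceries → 6% + 2.75% transit = 8.75% → €0.20825
Cheddar block €6.50: groceries → 6% + 2.75% transit = 8.75% → €0.56875
Tax on groceries: unrounded sum = €0.777 → €0.78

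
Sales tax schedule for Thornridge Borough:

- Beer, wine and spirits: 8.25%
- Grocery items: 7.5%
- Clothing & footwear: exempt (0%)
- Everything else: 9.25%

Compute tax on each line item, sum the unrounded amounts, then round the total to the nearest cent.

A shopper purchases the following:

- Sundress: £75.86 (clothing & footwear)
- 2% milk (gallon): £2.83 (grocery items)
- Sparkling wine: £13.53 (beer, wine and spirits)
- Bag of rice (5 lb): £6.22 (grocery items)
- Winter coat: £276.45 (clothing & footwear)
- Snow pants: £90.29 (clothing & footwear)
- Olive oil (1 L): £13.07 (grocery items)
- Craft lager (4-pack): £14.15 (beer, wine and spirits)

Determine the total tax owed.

Sundress £75.86: clothing & footwear → 0% → £0.00
2% milk (gallon) £2.83: grocery items → 7.5% → £0.21225
Sparkling wine £13.53: beer, wine and spirits → 8.25% → £1.116225
Bag of rice (5 lb) £6.22: grocery items → 7.5% → £0.4665
Winter coat £276.45: clothing & footwear → 0% → £0.00
Snow pants £90.29: clothing & footwear → 0% → £0.00
Olive oil (1 L) £13.07: grocery items → 7.5% → £0.98025
Craft lager (4-pack) £14.15: beer, wine and spirits → 8.25% → £1.167375
Unrounded tax sum = £3.9426 → £3.94

£3.94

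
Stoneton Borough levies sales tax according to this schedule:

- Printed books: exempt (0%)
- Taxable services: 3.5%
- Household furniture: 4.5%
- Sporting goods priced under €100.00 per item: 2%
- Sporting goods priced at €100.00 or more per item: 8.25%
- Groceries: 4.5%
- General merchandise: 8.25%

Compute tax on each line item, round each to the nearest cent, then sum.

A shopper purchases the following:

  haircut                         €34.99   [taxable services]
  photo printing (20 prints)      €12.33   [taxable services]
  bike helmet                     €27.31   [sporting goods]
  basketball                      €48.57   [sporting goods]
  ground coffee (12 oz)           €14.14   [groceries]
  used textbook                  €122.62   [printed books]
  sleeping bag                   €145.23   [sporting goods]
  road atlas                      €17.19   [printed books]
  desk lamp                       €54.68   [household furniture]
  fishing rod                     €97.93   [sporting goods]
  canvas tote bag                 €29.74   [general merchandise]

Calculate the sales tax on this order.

Haircut €34.99: taxable services → 3.5% → €1.22
Photo printing (20 prints) €12.33: taxable services → 3.5% → €0.43
Bike helmet €27.31: sporting goods, under €100.00 → 2% → €0.55
Basketball €48.57: sporting goods, under €100.00 → 2% → €0.97
Ground coffee (12 oz) €14.14: groceries → 4.5% → €0.64
Used textbook €122.62: printed books → 0% → €0.00
Sleeping bag €145.23: sporting goods, €100.00 or more → 8.25% → €11.98
Road atlas €17.19: printed books → 0% → €0.00
Desk lamp €54.68: household furniture → 4.5% → €2.46
Fishing rod €97.93: sporting goods, under €100.00 → 2% → €1.96
Canvas tote bag €29.74: general merchandise → 8.25% → €2.45
Total tax = €1.22 + €0.43 + €0.55 + €0.97 + €0.64 + €11.98 + €2.46 + €1.96 + €2.45 = €22.66

€22.66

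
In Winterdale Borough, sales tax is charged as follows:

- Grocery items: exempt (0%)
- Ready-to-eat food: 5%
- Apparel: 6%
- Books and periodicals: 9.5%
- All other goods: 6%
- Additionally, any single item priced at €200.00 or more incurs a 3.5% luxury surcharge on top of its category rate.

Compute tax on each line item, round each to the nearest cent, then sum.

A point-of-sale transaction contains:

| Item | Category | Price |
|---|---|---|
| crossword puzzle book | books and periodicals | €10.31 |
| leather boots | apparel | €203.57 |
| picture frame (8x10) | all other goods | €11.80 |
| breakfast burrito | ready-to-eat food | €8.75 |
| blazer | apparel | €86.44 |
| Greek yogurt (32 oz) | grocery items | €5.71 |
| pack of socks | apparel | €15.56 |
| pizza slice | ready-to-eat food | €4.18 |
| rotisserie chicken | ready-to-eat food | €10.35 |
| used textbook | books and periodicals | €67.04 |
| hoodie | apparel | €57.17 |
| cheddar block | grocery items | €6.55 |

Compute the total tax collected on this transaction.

Crossword puzzle book €10.31: books and periodicals → 9.5% → €0.98
Leather boots €203.57: apparel → 6% + 3.5% surcharge = 9.5% → €19.34
Picture frame (8x10) €11.80: all other goods → 6% → €0.71
Breakfast burrito €8.75: ready-to-eat food → 5% → €0.44
Blazer €86.44: apparel → 6% → €5.19
Greek yogurt (32 oz) €5.71: grocery items → 0% → €0.00
Pack of socks €15.56: apparel → 6% → €0.93
Pizza slice €4.18: ready-to-eat food → 5% → €0.21
Rotisserie chicken €10.35: ready-to-eat food → 5% → €0.52
Used textbook €67.04: books and periodicals → 9.5% → €6.37
Hoodie €57.17: apparel → 6% → €3.43
Cheddar block €6.55: grocery items → 0% → €0.00
Total tax = €0.98 + €19.34 + €0.71 + €0.44 + €5.19 + €0.93 + €0.21 + €0.52 + €6.37 + €3.43 = €38.12

€38.12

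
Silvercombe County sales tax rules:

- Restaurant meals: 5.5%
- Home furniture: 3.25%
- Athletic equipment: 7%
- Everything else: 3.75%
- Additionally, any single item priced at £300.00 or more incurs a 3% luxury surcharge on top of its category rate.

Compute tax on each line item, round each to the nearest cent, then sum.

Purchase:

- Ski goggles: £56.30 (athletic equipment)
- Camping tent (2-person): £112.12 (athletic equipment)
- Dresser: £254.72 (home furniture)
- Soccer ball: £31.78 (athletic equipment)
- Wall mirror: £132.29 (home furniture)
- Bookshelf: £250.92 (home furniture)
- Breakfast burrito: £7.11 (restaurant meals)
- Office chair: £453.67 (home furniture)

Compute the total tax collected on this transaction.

Ski goggles £56.30: athletic equipment → 7% → £3.94
Camping tent (2-person) £112.12: athletic equipment → 7% → £7.85
Dresser £254.72: home furniture → 3.25% → £8.28
Soccer ball £31.78: athletic equipment → 7% → £2.22
Wall mirror £132.29: home furniture → 3.25% → £4.30
Bookshelf £250.92: home furniture → 3.25% → £8.15
Breakfast burrito £7.11: restaurant meals → 5.5% → £0.39
Office chair £453.67: home furniture → 3.25% + 3% surcharge = 6.25% → £28.35
Total tax = £3.94 + £7.85 + £8.28 + £2.22 + £4.30 + £8.15 + £0.39 + £28.35 = £63.48

£63.48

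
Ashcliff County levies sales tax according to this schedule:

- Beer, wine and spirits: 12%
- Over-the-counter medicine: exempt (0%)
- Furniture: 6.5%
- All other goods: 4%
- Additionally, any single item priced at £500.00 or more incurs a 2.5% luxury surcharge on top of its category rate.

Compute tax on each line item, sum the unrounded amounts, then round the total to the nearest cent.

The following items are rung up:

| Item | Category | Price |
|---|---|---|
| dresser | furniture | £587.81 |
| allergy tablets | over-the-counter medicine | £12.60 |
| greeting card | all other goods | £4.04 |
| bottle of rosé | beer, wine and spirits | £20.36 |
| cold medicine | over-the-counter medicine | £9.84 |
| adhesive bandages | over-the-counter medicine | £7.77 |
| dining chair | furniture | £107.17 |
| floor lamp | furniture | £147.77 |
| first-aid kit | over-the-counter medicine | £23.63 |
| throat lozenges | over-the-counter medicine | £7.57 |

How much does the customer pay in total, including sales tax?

£1000.64

Dresser £587.81: furniture → 6.5% + 2.5% surcharge = 9% → £52.9029
Allergy tablets £12.60: over-the-counter medicine → 0% → £0.00
Greeting card £4.04: all other goods → 4% → £0.1616
Bottle of rosé £20.36: beer, wine and spirits → 12% → £2.4432
Cold medicine £9.84: over-the-counter medicine → 0% → £0.00
Adhesive bandages £7.77: over-the-counter medicine → 0% → £0.00
Dining chair £107.17: furniture → 6.5% → £6.96605
Floor lamp £147.77: furniture → 6.5% → £9.60505
First-aid kit £23.63: over-the-counter medicine → 0% → £0.00
Throat lozenges £7.57: over-the-counter medicine → 0% → £0.00
Subtotal = £928.56; unrounded tax = £72.0788 → £72.08; total due = £1000.64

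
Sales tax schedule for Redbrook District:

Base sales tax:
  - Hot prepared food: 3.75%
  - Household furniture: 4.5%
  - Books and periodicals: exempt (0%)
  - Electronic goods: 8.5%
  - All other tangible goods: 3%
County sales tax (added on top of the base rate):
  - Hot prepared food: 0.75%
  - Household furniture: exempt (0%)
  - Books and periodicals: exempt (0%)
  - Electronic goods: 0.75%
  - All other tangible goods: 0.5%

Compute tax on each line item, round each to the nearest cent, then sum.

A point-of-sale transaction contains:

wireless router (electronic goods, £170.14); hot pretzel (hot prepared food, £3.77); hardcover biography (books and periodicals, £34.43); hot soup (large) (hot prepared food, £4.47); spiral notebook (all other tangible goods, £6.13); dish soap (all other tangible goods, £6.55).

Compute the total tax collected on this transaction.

Wireless router £170.14: electronic goods → 8.5% + 0.75% county = 9.25% → £15.74
Hot pretzel £3.77: hot prepared food → 3.75% + 0.75% county = 4.5% → £0.17
Hardcover biography £34.43: books and periodicals → 0% + 0% county = 0% → £0.00
Hot soup (large) £4.47: hot prepared food → 3.75% + 0.75% county = 4.5% → £0.20
Spiral notebook £6.13: all other tangible goods → 3% + 0.5% county = 3.5% → £0.21
Dish soap £6.55: all other tangible goods → 3% + 0.5% county = 3.5% → £0.23
Total tax = £15.74 + £0.17 + £0.20 + £0.21 + £0.23 = £16.55

£16.55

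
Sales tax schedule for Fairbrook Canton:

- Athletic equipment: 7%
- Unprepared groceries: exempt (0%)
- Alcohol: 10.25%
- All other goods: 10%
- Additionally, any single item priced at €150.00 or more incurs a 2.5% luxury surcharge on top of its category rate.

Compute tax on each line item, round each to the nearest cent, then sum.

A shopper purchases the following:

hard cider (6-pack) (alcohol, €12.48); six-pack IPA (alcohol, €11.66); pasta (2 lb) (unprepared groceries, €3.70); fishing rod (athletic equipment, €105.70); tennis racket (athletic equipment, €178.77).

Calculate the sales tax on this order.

Hard cider (6-pack) €12.48: alcohol → 10.25% → €1.28
Six-pack IPA €11.66: alcohol → 10.25% → €1.20
Pasta (2 lb) €3.70: unprepared groceries → 0% → €0.00
Fishing rod €105.70: athletic equipment → 7% → €7.40
Tennis racket €178.77: athletic equipment → 7% + 2.5% surcharge = 9.5% → €16.98
Total tax = €1.28 + €1.20 + €7.40 + €16.98 = €26.86

€26.86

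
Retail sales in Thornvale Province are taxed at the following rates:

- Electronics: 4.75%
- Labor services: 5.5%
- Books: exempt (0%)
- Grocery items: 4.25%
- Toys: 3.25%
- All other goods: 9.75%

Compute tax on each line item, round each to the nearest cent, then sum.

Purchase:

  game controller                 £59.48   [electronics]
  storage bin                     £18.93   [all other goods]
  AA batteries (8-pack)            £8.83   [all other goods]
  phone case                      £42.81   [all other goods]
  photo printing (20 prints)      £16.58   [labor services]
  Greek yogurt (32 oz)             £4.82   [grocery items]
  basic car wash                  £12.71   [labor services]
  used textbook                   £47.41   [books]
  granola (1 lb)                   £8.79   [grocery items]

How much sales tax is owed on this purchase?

£11.89

Game controller £59.48: electronics → 4.75% → £2.83
Storage bin £18.93: all other goods → 9.75% → £1.85
AA batteries (8-pack) £8.83: all other goods → 9.75% → £0.86
Phone case £42.81: all other goods → 9.75% → £4.17
Photo printing (20 prints) £16.58: labor services → 5.5% → £0.91
Greek yogurt (32 oz) £4.82: grocery items → 4.25% → £0.20
Basic car wash £12.71: labor services → 5.5% → £0.70
Used textbook £47.41: books → 0% → £0.00
Granola (1 lb) £8.79: grocery items → 4.25% → £0.37
Total tax = £2.83 + £1.85 + £0.86 + £4.17 + £0.91 + £0.20 + £0.70 + £0.37 = £11.89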